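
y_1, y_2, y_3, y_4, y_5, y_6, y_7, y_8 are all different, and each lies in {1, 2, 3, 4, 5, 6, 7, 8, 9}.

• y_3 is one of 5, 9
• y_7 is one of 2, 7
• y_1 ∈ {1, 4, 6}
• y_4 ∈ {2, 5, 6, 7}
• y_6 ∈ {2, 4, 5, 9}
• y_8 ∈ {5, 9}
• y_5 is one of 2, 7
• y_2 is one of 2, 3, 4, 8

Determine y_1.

y_3 and y_8 between them cover only {5, 9} — a naked pair. Remove those values from y_4, y_6.
y_5 and y_7 share exactly the 2 values {2, 7}; by pigeonhole those values go to them, so strike 2, 7 from y_2, y_4, y_6.
y_4's domain is down to {6}, so y_4 = 6. Eliminate 6 elsewhere: y_1.
y_6 must be 4 (only option left). So y_1, y_2 can't be 4.
So y_1 = 1.

1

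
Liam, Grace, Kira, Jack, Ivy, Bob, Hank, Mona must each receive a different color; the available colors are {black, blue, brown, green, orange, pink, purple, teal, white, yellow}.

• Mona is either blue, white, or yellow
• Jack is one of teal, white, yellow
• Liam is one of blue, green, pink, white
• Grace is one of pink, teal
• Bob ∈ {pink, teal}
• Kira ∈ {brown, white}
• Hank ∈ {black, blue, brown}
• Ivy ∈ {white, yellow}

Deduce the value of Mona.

blue

The 8 variables together cover exactly {black, blue, brown, green, pink, teal, white, yellow} — 8 values for 8 variables — and black appears only in Hank's list, so Hank = black.
The 7 still-open variables draw from only 7 values {blue, brown, green, pink, teal, white, yellow}, so each is used; only Kira can be brown, hence Kira = brown.
Among the 6 still-open variables, green fits only Liam (and all 6 values in {blue, green, pink, teal, white, yellow} must be used), so Liam = green.
Among the 5 still-open variables, blue fits only Mona (and all 5 values in {blue, pink, teal, white, yellow} must be used), so Mona = blue.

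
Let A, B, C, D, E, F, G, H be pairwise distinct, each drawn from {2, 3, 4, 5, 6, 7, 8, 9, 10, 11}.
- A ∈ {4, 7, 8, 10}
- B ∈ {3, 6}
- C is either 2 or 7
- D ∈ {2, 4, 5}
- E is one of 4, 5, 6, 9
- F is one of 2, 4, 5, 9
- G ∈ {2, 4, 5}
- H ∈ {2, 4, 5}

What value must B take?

D, G, H share exactly the 3 values {2, 4, 5}; by pigeonhole those values go to them, so strike 2, 4, 5 from A, C, E, F.
That leaves C = 7. Remove 7 from A.
F's domain is down to {9}, so F = 9. Eliminate 9 elsewhere: E.
E must be 6 (only option left). Remove 6 from B.
So B = 3.

3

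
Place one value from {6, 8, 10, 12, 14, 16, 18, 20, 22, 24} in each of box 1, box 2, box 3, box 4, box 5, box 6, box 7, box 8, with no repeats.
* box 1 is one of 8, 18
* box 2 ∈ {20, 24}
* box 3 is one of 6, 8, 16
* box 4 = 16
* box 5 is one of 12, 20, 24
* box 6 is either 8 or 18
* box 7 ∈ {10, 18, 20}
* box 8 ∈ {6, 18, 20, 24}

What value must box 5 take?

box 4 has just one choice, so box 4 = 16. Eliminate 16 elsewhere: box 3.
Among the 7 still-open variables, 10 fits only box 7 (and all 7 values in {6, 8, 10, 12, 18, 20, 24} must be used), so box 7 = 10.
Among the 6 still-open variables, 12 fits only box 5 (and all 6 values in {6, 8, 12, 18, 20, 24} must be used), so box 5 = 12.

12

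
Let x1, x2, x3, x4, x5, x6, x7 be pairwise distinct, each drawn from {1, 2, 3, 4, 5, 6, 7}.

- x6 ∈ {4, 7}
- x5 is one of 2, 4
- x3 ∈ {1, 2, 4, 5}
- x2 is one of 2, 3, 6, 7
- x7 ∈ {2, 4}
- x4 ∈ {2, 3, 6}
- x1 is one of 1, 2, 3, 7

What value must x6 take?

7

The 7 variables together cover exactly {1, 2, 3, 4, 5, 6, 7} — 7 values for 7 variables — and 5 appears only in x3's list, so x3 = 5.
The 6 still-open variables draw from only 6 values {1, 2, 3, 4, 6, 7}, so each is used; only x1 can be 1, hence x1 = 1.
The 2 variables x5 and x7 are confined to {2, 4}, which locks those values in; drop them from x2, x4, x6.
So x6 = 7.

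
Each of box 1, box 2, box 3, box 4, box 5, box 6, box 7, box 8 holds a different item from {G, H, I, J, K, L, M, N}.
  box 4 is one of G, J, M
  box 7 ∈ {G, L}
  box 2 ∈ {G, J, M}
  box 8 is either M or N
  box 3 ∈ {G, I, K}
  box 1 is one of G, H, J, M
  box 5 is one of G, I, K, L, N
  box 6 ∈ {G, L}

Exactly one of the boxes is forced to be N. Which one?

Among the 8 variables, H fits only box 1 (and all 8 values in {G, H, I, J, K, L, M, N} must be used), so box 1 = H.
box 6 and box 7 share exactly the 2 values {G, L}; by pigeonhole those values go to them, so strike G, L from box 2, box 3, box 4, box 5.
box 2 and box 4 between them cover only {J, M} — a naked pair. Remove those values from box 8.
So N goes to box 8.

box 8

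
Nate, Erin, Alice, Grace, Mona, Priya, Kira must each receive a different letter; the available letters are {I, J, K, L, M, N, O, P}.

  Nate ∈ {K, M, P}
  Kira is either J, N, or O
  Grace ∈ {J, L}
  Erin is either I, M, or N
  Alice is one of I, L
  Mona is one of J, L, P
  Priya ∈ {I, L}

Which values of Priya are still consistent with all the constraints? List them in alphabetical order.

The 2 variables Alice and Priya are confined to {I, L}, which locks those values in; drop them from Erin, Grace, Mona.
Grace has just one choice, so Grace = J. Strike J from Mona, Kira.
Mona has just one choice, so Mona = P. Strike P from Nate.
No further eliminations apply; Priya can still be any of I, L.

I, L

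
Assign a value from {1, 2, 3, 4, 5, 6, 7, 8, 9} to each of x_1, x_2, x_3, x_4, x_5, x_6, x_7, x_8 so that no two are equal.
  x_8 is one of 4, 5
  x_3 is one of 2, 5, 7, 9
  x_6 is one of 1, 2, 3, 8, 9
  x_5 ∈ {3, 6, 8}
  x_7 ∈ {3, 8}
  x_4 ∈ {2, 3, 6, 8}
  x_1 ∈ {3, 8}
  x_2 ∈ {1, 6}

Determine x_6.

x_1 and x_7 between them cover only {3, 8} — a naked pair. Remove those values from x_4, x_5, x_6.
That leaves x_5 = 6. Strike 6 from x_2, x_4.
That leaves x_2 = 1. Remove 1 from x_6.
x_4 has just one choice, so x_4 = 2. Remove 2 from x_3, x_6.
So x_6 = 9.

9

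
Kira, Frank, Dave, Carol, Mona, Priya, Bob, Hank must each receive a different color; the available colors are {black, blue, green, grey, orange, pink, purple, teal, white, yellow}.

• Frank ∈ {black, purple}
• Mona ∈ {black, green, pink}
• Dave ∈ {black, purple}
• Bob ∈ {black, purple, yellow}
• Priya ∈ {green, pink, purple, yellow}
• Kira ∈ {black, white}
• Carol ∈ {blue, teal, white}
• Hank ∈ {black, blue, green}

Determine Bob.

Among the 8 variables, teal fits only Carol (and all 8 values in {black, blue, green, pink, purple, teal, white, yellow} must be used), so Carol = teal.
Among the 7 still-open variables, blue fits only Hank (and all 7 values in {black, blue, green, pink, purple, white, yellow} must be used), so Hank = blue.
The 6 still-open variables draw from only 6 values {black, green, pink, purple, white, yellow}, so each is used; only Kira can be white, hence Kira = white.
The 2 variables Frank and Dave are confined to {black, purple}, which locks those values in; drop them from Mona, Priya, Bob.
So Bob = yellow.

yellow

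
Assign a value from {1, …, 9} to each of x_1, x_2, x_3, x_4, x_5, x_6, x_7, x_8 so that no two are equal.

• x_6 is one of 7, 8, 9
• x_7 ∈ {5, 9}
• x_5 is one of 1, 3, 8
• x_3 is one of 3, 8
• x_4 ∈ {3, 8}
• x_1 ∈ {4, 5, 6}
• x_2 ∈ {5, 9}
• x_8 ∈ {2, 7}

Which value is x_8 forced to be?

2

x_2 and x_7 share exactly the 2 values {5, 9}; by pigeonhole those values go to them, so strike 5, 9 from x_1, x_6.
x_3 and x_4 between them cover only {3, 8} — a naked pair. Remove those values from x_5, x_6.
x_5 has just one choice, so x_5 = 1.
x_6 must be 7 (only option left). Eliminate 7 elsewhere: x_8.
So x_8 = 2.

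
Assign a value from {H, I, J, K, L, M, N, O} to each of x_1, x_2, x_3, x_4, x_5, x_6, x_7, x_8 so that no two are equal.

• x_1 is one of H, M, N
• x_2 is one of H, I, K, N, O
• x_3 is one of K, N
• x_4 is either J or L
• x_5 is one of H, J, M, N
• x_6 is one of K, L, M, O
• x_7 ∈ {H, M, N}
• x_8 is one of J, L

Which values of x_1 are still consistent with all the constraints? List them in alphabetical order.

H, M, N

The 8 variables draw from only 8 values {H, I, J, K, L, M, N, O}, so each is used; only x_2 can be I, hence x_2 = I.
The 7 still-open variables draw from only 7 values {H, J, K, L, M, N, O}, so each is used; only x_6 can be O, hence x_6 = O.
The 6 still-open variables together cover exactly {H, J, K, L, M, N} — 6 values for 6 variables — and K appears only in x_3's list, so x_3 = K.
x_4 and x_8 share exactly the 2 values {J, L}; by pigeonhole those values go to them, so strike J, L from x_5.
No further eliminations apply; x_1 can still be any of H, M, N.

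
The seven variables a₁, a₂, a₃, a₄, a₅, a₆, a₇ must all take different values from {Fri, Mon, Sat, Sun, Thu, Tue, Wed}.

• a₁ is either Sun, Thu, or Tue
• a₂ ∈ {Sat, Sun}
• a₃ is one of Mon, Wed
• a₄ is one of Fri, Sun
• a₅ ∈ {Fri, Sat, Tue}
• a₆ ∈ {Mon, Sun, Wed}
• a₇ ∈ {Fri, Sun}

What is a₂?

Sat

The 7 variables draw from only 7 values {Fri, Mon, Sat, Sun, Thu, Tue, Wed}, so each is used; only a₁ can be Thu, hence a₁ = Thu.
The 6 still-open variables together cover exactly {Fri, Mon, Sat, Sun, Tue, Wed} — 6 values for 6 variables — and Tue appears only in a₅'s list, so a₅ = Tue.
Among the 5 still-open variables, Sat fits only a₂ (and all 5 values in {Fri, Mon, Sat, Sun, Wed} must be used), so a₂ = Sat.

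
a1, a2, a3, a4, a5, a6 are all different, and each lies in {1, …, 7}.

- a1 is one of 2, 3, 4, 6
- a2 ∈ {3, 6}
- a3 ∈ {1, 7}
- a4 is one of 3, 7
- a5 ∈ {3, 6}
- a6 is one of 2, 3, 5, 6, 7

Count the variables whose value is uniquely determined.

The 2 variables a2 and a5 are confined to {3, 6}, which locks those values in; drop them from a1, a4, a6.
a4 must be 7 (only option left). Eliminate 7 elsewhere: a3, a6.
a3 must be 1 (only option left).
Determined: a3=1, a4=7. The other variables each still have more than one consistent value. That makes 2.

2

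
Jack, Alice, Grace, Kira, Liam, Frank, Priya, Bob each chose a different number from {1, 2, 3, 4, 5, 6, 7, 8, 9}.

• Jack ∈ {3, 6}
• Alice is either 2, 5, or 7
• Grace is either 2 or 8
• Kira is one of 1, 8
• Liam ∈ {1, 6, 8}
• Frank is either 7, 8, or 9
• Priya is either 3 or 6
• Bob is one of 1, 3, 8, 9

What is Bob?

The 8 variables together cover exactly {1, 2, 3, 5, 6, 7, 8, 9} — 8 values for 8 variables — and 5 appears only in Alice's list, so Alice = 5.
Among the 7 still-open variables, 2 fits only Grace (and all 7 values in {1, 2, 3, 6, 7, 8, 9} must be used), so Grace = 2.
The 6 still-open variables draw from only 6 values {1, 3, 6, 7, 8, 9}, so each is used; only Frank can be 7, hence Frank = 7.
The 5 still-open variables together cover exactly {1, 3, 6, 8, 9} — 5 values for 5 variables — and 9 appears only in Bob's list, so Bob = 9.

9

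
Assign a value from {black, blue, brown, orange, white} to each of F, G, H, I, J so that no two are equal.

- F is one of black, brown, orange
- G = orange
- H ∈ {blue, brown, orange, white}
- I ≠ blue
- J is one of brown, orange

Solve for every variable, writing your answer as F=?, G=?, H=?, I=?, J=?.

G's domain is down to {orange}, so G = orange. Remove orange from F, H, I, J.
That leaves J = brown. Strike brown from F, H, I.
That leaves F = black. So I can't be black.
I must be white (only option left). So H can't be white.
That leaves H = blue.

F=black, G=orange, H=blue, I=white, J=brown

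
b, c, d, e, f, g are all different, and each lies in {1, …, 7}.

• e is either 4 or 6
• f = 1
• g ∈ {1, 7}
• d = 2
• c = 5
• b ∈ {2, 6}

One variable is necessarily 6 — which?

c's domain is down to {5}, so c = 5.
d must be 2 (only option left). Eliminate 2 elsewhere: b.
So 6 goes to b.

b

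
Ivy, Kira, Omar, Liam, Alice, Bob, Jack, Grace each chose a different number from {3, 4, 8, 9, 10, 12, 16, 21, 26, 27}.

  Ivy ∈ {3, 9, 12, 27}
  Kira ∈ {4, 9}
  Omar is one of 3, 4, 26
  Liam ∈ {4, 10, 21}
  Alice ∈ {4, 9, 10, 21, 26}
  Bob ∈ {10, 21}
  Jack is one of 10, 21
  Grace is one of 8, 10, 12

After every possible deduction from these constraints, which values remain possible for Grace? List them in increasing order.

8, 12

Bob and Jack between them cover only {10, 21} — a naked pair. Remove those values from Liam, Alice, Grace.
That leaves Liam = 4. Remove 4 from Kira, Omar, Alice.
Kira has just one choice, so Kira = 9. Eliminate 9 elsewhere: Ivy, Alice.
Alice must be 26 (only option left). Eliminate 26 elsewhere: Omar.
Omar has just one choice, so Omar = 3. Remove 3 from Ivy.
No further eliminations apply; Grace can still be any of 8, 12.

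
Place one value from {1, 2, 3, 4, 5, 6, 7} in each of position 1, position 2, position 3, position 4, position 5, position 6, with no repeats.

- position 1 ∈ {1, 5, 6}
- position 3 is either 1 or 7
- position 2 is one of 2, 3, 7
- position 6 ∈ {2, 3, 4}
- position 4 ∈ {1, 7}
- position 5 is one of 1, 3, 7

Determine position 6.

4

The 2 variables position 3 and position 4 are confined to {1, 7}, which locks those values in; drop them from position 1, position 2, position 5.
position 5's domain is down to {3}, so position 5 = 3. Strike 3 from position 2, position 6.
That leaves position 2 = 2. Eliminate 2 elsewhere: position 6.
So position 6 = 4.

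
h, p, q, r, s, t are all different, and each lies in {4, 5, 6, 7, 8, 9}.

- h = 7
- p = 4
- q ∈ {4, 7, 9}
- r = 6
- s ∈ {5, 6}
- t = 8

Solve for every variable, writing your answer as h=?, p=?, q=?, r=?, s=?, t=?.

h=7, p=4, q=9, r=6, s=5, t=8

h has just one choice, so h = 7. So q can't be 7.
p has just one choice, so p = 4. Remove 4 from q.
q has just one choice, so q = 9.
r's domain is down to {6}, so r = 6. So s can't be 6.
s's domain is down to {5}, so s = 5.
That leaves t = 8.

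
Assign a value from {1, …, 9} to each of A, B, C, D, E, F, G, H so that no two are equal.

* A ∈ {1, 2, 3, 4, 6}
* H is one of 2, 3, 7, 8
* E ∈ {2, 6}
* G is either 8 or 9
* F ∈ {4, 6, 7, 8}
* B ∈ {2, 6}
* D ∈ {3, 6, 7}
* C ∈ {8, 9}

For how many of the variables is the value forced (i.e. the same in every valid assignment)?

Among the 8 variables, 1 fits only A (and all 8 values in {1, 2, 3, 4, 6, 7, 8, 9} must be used), so A = 1.
The 7 still-open variables draw from only 7 values {2, 3, 4, 6, 7, 8, 9}, so each is used; only F can be 4, hence F = 4.
The 2 variables B and E are confined to {2, 6}, which locks those values in; drop them from D, H.
C and G between them cover only {8, 9} — a naked pair. Remove those values from H.
Determined: A=1, F=4. The other variables each still have more than one consistent value. That makes 2.

2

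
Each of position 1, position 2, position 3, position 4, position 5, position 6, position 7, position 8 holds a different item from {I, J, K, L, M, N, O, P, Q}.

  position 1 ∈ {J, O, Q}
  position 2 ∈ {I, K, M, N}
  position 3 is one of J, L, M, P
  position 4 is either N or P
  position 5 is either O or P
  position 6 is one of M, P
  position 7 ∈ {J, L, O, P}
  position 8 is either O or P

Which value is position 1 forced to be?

position 5 and position 8 between them cover only {O, P} — a naked pair. Remove those values from position 1, position 3, position 4, position 6, position 7.
That leaves position 4 = N. Remove N from position 2.
position 6 must be M (only option left). Remove M from position 2, position 3.
position 3 and position 7 share exactly the 2 values {J, L}; by pigeonhole those values go to them, so strike J, L from position 1.
So position 1 = Q.

Q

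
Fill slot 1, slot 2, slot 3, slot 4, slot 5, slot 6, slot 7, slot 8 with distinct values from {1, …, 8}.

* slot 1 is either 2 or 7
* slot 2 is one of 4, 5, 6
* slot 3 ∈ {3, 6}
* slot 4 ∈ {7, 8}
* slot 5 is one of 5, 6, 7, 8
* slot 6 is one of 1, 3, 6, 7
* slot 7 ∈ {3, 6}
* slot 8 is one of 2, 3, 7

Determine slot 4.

The 8 variables draw from only 8 values {1, 2, 3, 4, 5, 6, 7, 8}, so each is used; only slot 6 can be 1, hence slot 6 = 1.
The 7 still-open variables draw from only 7 values {2, 3, 4, 5, 6, 7, 8}, so each is used; only slot 2 can be 4, hence slot 2 = 4.
The 6 still-open variables draw from only 6 values {2, 3, 5, 6, 7, 8}, so each is used; only slot 5 can be 5, hence slot 5 = 5.
Among the 5 still-open variables, 8 fits only slot 4 (and all 5 values in {2, 3, 6, 7, 8} must be used), so slot 4 = 8.

8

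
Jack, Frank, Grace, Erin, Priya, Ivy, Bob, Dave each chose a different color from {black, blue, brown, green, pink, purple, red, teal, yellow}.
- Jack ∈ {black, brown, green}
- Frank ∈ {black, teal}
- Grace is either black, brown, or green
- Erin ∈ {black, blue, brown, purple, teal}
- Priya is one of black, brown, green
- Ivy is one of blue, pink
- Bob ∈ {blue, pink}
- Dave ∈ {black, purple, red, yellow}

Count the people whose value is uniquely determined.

2

Ivy and Bob between them cover only {blue, pink} — a naked pair. Remove those values from Erin.
Jack, Grace, Priya between them cover only {black, brown, green} — a naked triple. Remove those values from Frank, Erin, Dave.
Frank has just one choice, so Frank = teal. Strike teal from Erin.
That leaves Erin = purple. Strike purple from Dave.
Determined: Frank=teal, Erin=purple. The other people each still have more than one consistent value. That makes 2.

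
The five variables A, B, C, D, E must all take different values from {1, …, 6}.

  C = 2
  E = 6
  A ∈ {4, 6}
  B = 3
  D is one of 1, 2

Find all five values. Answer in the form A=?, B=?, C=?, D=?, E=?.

B must be 3 (only option left).
C's domain is down to {2}, so C = 2. So D can't be 2.
D must be 1 (only option left).
E must be 6 (only option left). So A can't be 6.
A must be 4 (only option left).

A=4, B=3, C=2, D=1, E=6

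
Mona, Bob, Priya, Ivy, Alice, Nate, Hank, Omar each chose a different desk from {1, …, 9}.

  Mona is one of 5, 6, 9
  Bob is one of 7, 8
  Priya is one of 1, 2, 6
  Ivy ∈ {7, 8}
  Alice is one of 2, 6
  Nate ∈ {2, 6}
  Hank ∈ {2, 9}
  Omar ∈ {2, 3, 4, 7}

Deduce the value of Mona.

Bob and Ivy share exactly the 2 values {7, 8}; by pigeonhole those values go to them, so strike 7, 8 from Omar.
Alice and Nate share exactly the 2 values {2, 6}; by pigeonhole those values go to them, so strike 2, 6 from Mona, Priya, Hank, Omar.
That leaves Priya = 1.
Hank's domain is down to {9}, so Hank = 9. So Mona can't be 9.
So Mona = 5.

5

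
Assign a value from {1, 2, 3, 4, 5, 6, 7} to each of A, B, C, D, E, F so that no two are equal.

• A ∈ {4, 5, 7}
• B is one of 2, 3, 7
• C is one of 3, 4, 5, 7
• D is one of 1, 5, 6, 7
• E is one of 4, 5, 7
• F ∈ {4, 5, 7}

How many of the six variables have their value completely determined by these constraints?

2

The 3 variables A, E, F are confined to {4, 5, 7}, which locks those values in; drop them from B, C, D.
C has just one choice, so C = 3. Eliminate 3 elsewhere: B.
B must be 2 (only option left).
Determined: B=2, C=3. The other variables each still have more than one consistent value. That makes 2.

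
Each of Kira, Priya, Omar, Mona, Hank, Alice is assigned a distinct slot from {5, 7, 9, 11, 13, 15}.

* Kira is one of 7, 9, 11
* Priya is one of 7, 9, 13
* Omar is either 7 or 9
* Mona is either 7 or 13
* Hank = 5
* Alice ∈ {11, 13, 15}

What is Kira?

Hank must be 5 (only option left).
Among the 5 still-open variables, 15 fits only Alice (and all 5 values in {7, 9, 11, 13, 15} must be used), so Alice = 15.
The 4 still-open variables draw from only 4 values {7, 9, 11, 13}, so each is used; only Kira can be 11, hence Kira = 11.

11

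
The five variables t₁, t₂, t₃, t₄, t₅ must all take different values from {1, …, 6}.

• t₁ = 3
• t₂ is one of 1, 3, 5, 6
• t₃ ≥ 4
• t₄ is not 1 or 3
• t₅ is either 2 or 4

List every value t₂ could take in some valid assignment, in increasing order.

t₁ must be 3 (only option left). Strike 3 from t₂.
No further eliminations apply; t₂ can still be any of 1, 5, 6.

1, 5, 6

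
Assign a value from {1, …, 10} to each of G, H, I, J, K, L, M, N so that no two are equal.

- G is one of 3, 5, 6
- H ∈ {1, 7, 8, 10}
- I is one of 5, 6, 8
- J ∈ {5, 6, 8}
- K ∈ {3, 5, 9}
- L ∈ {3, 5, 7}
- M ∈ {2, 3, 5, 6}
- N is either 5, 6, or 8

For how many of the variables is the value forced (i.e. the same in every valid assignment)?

I, J, N share exactly the 3 values {5, 6, 8}; by pigeonhole those values go to them, so strike 5, 6, 8 from G, H, K, L, M.
G has just one choice, so G = 3. Strike 3 from K, L, M.
K must be 9 (only option left).
L must be 7 (only option left). Strike 7 from H.
M must be 2 (only option left).
Determined: G=3, K=9, L=7, M=2. The other variables each still have more than one consistent value. That makes 4.

4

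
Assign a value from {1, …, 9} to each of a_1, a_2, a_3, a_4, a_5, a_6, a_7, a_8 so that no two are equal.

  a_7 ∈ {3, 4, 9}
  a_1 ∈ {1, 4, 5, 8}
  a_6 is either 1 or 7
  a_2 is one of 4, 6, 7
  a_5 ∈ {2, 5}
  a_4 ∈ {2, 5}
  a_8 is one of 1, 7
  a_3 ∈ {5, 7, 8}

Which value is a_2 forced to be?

6

a_4 and a_5 share exactly the 2 values {2, 5}; by pigeonhole those values go to them, so strike 2, 5 from a_1, a_3.
The 2 variables a_6 and a_8 are confined to {1, 7}, which locks those values in; drop them from a_1, a_2, a_3.
a_3 must be 8 (only option left). Eliminate 8 elsewhere: a_1.
That leaves a_1 = 4. Eliminate 4 elsewhere: a_2, a_7.
So a_2 = 6.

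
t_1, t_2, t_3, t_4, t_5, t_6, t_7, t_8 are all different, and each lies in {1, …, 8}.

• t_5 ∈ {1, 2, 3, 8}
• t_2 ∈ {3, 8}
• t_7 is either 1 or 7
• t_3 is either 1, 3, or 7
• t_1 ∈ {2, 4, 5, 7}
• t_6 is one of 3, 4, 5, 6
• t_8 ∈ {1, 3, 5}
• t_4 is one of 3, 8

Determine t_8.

5

Among the 8 variables, 6 fits only t_6 (and all 8 values in {1, 2, 3, 4, 5, 6, 7, 8} must be used), so t_6 = 6.
The 7 still-open variables together cover exactly {1, 2, 3, 4, 5, 7, 8} — 7 values for 7 variables — and 4 appears only in t_1's list, so t_1 = 4.
The 6 still-open variables together cover exactly {1, 2, 3, 5, 7, 8} — 6 values for 6 variables — and 2 appears only in t_5's list, so t_5 = 2.
The 5 still-open variables together cover exactly {1, 3, 5, 7, 8} — 5 values for 5 variables — and 5 appears only in t_8's list, so t_8 = 5.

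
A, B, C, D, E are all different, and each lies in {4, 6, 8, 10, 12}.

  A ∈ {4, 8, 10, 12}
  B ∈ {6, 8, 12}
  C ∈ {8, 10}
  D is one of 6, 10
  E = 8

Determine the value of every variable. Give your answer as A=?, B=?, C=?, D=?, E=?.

A=4, B=12, C=10, D=6, E=8

E's domain is down to {8}, so E = 8. So A, B, C can't be 8.
C's domain is down to {10}, so C = 10. So A, D can't be 10.
D must be 6 (only option left). Remove 6 from B.
B's domain is down to {12}, so B = 12. Remove 12 from A.
That leaves A = 4.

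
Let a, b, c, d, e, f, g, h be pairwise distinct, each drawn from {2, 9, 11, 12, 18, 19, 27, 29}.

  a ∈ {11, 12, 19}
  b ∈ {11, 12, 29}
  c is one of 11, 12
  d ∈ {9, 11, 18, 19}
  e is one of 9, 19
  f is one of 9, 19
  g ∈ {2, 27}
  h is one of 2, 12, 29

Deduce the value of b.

29

Among the 8 variables, 18 fits only d (and all 8 values in {2, 9, 11, 12, 18, 19, 27, 29} must be used), so d = 18.
The 7 still-open variables draw from only 7 values {2, 9, 11, 12, 19, 27, 29}, so each is used; only g can be 27, hence g = 27.
Among the 6 still-open variables, 2 fits only h (and all 6 values in {2, 9, 11, 12, 19, 29} must be used), so h = 2.
Among the 5 still-open variables, 29 fits only b (and all 5 values in {9, 11, 12, 19, 29} must be used), so b = 29.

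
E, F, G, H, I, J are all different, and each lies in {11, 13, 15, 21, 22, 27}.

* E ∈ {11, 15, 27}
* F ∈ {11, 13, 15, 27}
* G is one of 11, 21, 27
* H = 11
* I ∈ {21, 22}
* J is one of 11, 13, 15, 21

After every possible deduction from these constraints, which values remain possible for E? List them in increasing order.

15, 27

H's domain is down to {11}, so H = 11. Strike 11 from E, F, G, J.
Among the 5 still-open variables, 22 fits only I (and all 5 values in {13, 15, 21, 22, 27} must be used), so I = 22.
No further eliminations apply; E can still be any of 15, 27.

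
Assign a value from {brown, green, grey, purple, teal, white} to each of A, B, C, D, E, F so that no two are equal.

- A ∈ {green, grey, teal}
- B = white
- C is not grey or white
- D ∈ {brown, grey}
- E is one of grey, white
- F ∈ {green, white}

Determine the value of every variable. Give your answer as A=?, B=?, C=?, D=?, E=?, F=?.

B's domain is down to {white}, so B = white. Remove white from E, F.
That leaves E = grey. Eliminate grey elsewhere: A, D.
F must be green (only option left). So A, C can't be green.
A's domain is down to {teal}, so A = teal. Strike teal from C.
That leaves D = brown. Strike brown from C.
C has just one choice, so C = purple.

A=teal, B=white, C=purple, D=brown, E=grey, F=green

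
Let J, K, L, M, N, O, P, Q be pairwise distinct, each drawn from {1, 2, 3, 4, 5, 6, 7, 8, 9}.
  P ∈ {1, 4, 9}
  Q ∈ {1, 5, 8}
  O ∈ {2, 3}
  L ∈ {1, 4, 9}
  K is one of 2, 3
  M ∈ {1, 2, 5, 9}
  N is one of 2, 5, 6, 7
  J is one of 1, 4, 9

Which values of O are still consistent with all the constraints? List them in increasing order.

K and O between them cover only {2, 3} — a naked pair. Remove those values from M, N.
J, L, P between them cover only {1, 4, 9} — a naked triple. Remove those values from M, Q.
That leaves M = 5. Remove 5 from N, Q.
That leaves Q = 8.
No further eliminations apply; O can still be any of 2, 3.

2, 3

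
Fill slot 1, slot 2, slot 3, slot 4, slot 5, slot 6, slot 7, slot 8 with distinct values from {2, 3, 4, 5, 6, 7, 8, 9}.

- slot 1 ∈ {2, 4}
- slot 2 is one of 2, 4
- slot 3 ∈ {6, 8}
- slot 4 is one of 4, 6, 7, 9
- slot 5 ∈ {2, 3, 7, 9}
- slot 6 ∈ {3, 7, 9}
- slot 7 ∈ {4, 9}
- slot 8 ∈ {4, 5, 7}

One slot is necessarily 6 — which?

The 8 variables together cover exactly {2, 3, 4, 5, 6, 7, 8, 9} — 8 values for 8 variables — and 5 appears only in slot 8's list, so slot 8 = 5.
Among the 7 still-open variables, 8 fits only slot 3 (and all 7 values in {2, 3, 4, 6, 7, 8, 9} must be used), so slot 3 = 8.
Among the 6 still-open variables, 6 fits only slot 4 (and all 6 values in {2, 3, 4, 6, 7, 9} must be used), so slot 4 = 6.

slot 4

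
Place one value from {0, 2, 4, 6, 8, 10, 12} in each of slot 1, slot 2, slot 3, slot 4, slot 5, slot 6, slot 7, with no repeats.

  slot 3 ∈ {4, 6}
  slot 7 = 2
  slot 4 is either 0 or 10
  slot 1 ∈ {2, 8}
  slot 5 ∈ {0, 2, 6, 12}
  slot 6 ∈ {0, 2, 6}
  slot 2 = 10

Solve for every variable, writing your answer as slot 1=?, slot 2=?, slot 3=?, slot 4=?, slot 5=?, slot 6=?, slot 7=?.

slot 1=8, slot 2=10, slot 3=4, slot 4=0, slot 5=12, slot 6=6, slot 7=2

slot 2 must be 10 (only option left). So slot 4 can't be 10.
slot 4 has just one choice, so slot 4 = 0. Strike 0 from slot 5, slot 6.
That leaves slot 7 = 2. Eliminate 2 elsewhere: slot 1, slot 5, slot 6.
slot 1 has just one choice, so slot 1 = 8.
slot 6's domain is down to {6}, so slot 6 = 6. Remove 6 from slot 3, slot 5.
slot 3 must be 4 (only option left).
slot 5's domain is down to {12}, so slot 5 = 12.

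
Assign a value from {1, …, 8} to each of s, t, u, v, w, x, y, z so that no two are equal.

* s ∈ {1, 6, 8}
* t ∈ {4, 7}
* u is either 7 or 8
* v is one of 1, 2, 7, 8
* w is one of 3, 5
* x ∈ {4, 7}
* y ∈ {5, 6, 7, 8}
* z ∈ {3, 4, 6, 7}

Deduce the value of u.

Among the 8 variables, 2 fits only v (and all 8 values in {1, 2, 3, 4, 5, 6, 7, 8} must be used), so v = 2.
The 7 still-open variables together cover exactly {1, 3, 4, 5, 6, 7, 8} — 7 values for 7 variables — and 1 appears only in s's list, so s = 1.
The 2 variables t and x are confined to {4, 7}, which locks those values in; drop them from u, y, z.
So u = 8.

8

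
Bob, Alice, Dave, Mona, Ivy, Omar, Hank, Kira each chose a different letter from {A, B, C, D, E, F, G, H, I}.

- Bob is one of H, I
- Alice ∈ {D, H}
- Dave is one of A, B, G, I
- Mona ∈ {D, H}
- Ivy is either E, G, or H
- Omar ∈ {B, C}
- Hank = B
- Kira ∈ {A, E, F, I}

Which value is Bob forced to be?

Hank must be B (only option left). Remove B from Dave, Omar.
Omar has just one choice, so Omar = C.
The 2 variables Alice and Mona are confined to {D, H}, which locks those values in; drop them from Bob, Ivy.
So Bob = I.

I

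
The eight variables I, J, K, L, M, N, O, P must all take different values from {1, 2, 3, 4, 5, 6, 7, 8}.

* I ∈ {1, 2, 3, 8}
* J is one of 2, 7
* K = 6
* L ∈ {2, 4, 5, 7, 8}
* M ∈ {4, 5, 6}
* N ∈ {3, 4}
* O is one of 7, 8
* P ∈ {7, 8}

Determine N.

3

K has just one choice, so K = 6. Strike 6 from M.
Among the 7 still-open variables, 1 fits only I (and all 7 values in {1, 2, 3, 4, 5, 7, 8} must be used), so I = 1.
Among the 6 still-open variables, 3 fits only N (and all 6 values in {2, 3, 4, 5, 7, 8} must be used), so N = 3.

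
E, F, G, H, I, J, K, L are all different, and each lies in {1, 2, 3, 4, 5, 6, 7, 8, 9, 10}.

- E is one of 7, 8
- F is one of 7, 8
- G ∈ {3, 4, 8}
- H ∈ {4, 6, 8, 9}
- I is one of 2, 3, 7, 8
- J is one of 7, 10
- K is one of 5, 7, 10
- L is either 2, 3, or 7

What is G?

E and F between them cover only {7, 8} — a naked pair. Remove those values from G, H, I, J, K, L.
J's domain is down to {10}, so J = 10. Strike 10 from K.
That leaves K = 5.
The 2 variables I and L are confined to {2, 3}, which locks those values in; drop them from G.
So G = 4.

4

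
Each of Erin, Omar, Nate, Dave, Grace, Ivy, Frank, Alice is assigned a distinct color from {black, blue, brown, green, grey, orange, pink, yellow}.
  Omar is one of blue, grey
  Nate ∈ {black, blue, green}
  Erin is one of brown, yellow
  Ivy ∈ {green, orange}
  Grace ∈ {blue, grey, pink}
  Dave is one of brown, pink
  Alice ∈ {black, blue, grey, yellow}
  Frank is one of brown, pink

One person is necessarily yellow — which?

Erin

The 8 variables together cover exactly {black, blue, brown, green, grey, orange, pink, yellow} — 8 values for 8 variables — and orange appears only in Ivy's list, so Ivy = orange.
The 7 still-open variables together cover exactly {black, blue, brown, green, grey, pink, yellow} — 7 values for 7 variables — and green appears only in Nate's list, so Nate = green.
The 6 still-open variables together cover exactly {black, blue, brown, grey, pink, yellow} — 6 values for 6 variables — and black appears only in Alice's list, so Alice = black.
The 5 still-open variables draw from only 5 values {blue, brown, grey, pink, yellow}, so each is used; only Erin can be yellow, hence Erin = yellow.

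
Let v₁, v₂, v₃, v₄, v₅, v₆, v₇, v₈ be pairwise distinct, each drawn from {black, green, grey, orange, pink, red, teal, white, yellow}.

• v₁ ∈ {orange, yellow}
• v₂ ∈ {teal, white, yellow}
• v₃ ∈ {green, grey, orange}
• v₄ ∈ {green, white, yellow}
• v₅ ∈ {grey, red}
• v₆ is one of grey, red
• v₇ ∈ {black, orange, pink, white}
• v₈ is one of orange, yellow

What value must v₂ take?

v₁ and v₈ between them cover only {orange, yellow} — a naked pair. Remove those values from v₂, v₃, v₄, v₇.
The 2 variables v₅ and v₆ are confined to {grey, red}, which locks those values in; drop them from v₃.
That leaves v₃ = green. Eliminate green elsewhere: v₄.
That leaves v₄ = white. So v₂, v₇ can't be white.
So v₂ = teal.

teal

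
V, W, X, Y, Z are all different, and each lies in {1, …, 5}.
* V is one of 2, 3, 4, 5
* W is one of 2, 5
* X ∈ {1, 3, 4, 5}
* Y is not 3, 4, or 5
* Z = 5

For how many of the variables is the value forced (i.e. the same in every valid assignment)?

3

Z's domain is down to {5}, so Z = 5. Strike 5 from V, W, X.
W has just one choice, so W = 2. So V, Y can't be 2.
That leaves Y = 1. Eliminate 1 elsewhere: X.
Determined: W=2, Y=1, Z=5. The other variables each still have more than one consistent value. That makes 3.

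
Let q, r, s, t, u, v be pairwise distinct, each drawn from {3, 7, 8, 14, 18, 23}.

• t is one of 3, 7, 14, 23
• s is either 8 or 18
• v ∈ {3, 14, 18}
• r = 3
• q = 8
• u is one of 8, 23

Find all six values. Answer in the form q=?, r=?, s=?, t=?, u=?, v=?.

q=8, r=3, s=18, t=7, u=23, v=14

q must be 8 (only option left). Eliminate 8 elsewhere: s, u.
r's domain is down to {3}, so r = 3. Eliminate 3 elsewhere: t, v.
s has just one choice, so s = 18. So v can't be 18.
That leaves u = 23. Eliminate 23 elsewhere: t.
v has just one choice, so v = 14. Eliminate 14 elsewhere: t.
t has just one choice, so t = 7.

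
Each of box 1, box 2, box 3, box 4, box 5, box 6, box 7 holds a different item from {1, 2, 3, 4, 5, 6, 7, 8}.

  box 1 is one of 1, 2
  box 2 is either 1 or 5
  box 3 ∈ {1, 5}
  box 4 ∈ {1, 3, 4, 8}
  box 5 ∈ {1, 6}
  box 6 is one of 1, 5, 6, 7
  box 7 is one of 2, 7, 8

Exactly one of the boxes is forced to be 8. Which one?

box 7

The 2 variables box 2 and box 3 are confined to {1, 5}, which locks those values in; drop them from box 1, box 4, box 5, box 6.
box 1's domain is down to {2}, so box 1 = 2. So box 7 can't be 2.
That leaves box 5 = 6. Remove 6 from box 6.
box 6's domain is down to {7}, so box 6 = 7. So box 7 can't be 7.
So 8 goes to box 7.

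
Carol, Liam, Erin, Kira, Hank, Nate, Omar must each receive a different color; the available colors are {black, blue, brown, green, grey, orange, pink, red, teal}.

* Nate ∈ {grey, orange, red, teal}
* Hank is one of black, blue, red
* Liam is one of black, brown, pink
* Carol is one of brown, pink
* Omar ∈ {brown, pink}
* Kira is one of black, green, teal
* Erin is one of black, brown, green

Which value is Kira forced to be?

Carol and Omar between them cover only {brown, pink} — a naked pair. Remove those values from Liam, Erin.
Liam has just one choice, so Liam = black. So Erin, Kira, Hank can't be black.
Erin's domain is down to {green}, so Erin = green. Eliminate green elsewhere: Kira.
So Kira = teal.

teal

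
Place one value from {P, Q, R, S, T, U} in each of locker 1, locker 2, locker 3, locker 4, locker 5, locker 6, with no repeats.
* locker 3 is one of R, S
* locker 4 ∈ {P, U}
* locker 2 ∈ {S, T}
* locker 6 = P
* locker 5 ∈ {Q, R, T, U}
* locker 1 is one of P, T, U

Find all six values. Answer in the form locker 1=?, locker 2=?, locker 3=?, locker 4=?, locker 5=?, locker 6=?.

locker 6's domain is down to {P}, so locker 6 = P. Remove P from locker 1, locker 4.
That leaves locker 4 = U. So locker 1, locker 5 can't be U.
locker 1's domain is down to {T}, so locker 1 = T. Remove T from locker 2, locker 5.
locker 2 has just one choice, so locker 2 = S. Strike S from locker 3.
locker 3 must be R (only option left). So locker 5 can't be R.
locker 5 has just one choice, so locker 5 = Q.

locker 1=T, locker 2=S, locker 3=R, locker 4=U, locker 5=Q, locker 6=P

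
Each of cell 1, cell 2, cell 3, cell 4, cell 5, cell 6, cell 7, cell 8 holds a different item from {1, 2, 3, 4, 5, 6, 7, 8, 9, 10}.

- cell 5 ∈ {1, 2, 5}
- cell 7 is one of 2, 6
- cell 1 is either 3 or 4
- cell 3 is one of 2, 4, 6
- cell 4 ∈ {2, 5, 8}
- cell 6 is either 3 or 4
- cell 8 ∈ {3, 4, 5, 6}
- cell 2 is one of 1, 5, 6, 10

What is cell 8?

5

The 8 variables together cover exactly {1, 2, 3, 4, 5, 6, 8, 10} — 8 values for 8 variables — and 8 appears only in cell 4's list, so cell 4 = 8.
The 7 still-open variables together cover exactly {1, 2, 3, 4, 5, 6, 10} — 7 values for 7 variables — and 10 appears only in cell 2's list, so cell 2 = 10.
The 6 still-open variables draw from only 6 values {1, 2, 3, 4, 5, 6}, so each is used; only cell 5 can be 1, hence cell 5 = 1.
The 5 still-open variables draw from only 5 values {2, 3, 4, 5, 6}, so each is used; only cell 8 can be 5, hence cell 8 = 5.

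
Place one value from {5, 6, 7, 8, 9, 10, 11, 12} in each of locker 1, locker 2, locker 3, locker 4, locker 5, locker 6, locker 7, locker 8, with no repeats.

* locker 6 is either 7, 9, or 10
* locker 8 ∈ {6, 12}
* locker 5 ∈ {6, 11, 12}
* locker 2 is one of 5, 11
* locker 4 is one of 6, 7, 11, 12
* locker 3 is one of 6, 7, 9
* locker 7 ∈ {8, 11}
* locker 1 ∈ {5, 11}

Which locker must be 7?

locker 4

The 8 variables draw from only 8 values {5, 6, 7, 8, 9, 10, 11, 12}, so each is used; only locker 7 can be 8, hence locker 7 = 8.
Among the 7 still-open variables, 10 fits only locker 6 (and all 7 values in {5, 6, 7, 9, 10, 11, 12} must be used), so locker 6 = 10.
The 6 still-open variables draw from only 6 values {5, 6, 7, 9, 11, 12}, so each is used; only locker 3 can be 9, hence locker 3 = 9.
Among the 5 still-open variables, 7 fits only locker 4 (and all 5 values in {5, 6, 7, 11, 12} must be used), so locker 4 = 7.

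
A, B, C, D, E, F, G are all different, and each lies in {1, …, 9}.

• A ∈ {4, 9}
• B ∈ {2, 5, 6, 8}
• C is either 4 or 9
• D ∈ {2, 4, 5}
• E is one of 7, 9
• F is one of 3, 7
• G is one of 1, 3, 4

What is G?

The 2 variables A and C are confined to {4, 9}, which locks those values in; drop them from D, E, G.
E must be 7 (only option left). Remove 7 from F.
That leaves F = 3. Remove 3 from G.
So G = 1.

1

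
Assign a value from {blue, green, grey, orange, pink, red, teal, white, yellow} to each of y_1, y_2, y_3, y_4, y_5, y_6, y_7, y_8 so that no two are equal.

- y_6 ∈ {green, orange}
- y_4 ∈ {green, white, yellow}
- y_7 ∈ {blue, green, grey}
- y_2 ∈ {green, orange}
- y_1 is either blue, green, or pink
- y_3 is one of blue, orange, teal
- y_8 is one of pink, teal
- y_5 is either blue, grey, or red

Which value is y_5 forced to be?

red

The 2 variables y_2 and y_6 are confined to {green, orange}, which locks those values in; drop them from y_1, y_3, y_4, y_7.
The 3 variables y_1, y_3, y_8 are confined to {blue, pink, teal}, which locks those values in; drop them from y_5, y_7.
y_7 must be grey (only option left). Strike grey from y_5.
So y_5 = red.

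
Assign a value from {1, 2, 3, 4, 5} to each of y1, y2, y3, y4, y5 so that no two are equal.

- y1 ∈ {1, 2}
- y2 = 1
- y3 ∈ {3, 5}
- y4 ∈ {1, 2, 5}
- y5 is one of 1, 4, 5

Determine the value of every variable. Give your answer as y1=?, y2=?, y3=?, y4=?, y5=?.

y2 has just one choice, so y2 = 1. So y1, y4, y5 can't be 1.
That leaves y1 = 2. Strike 2 from y4.
y4 must be 5 (only option left). So y3, y5 can't be 5.
y5's domain is down to {4}, so y5 = 4.
y3 has just one choice, so y3 = 3.

y1=2, y2=1, y3=3, y4=5, y5=4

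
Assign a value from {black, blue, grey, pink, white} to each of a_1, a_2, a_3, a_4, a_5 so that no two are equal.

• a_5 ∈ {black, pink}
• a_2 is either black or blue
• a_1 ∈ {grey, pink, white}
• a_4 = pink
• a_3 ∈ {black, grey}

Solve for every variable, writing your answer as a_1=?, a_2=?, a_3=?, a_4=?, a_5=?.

a_1=white, a_2=blue, a_3=grey, a_4=pink, a_5=black

a_4 has just one choice, so a_4 = pink. So a_1, a_5 can't be pink.
a_5 must be black (only option left). Eliminate black elsewhere: a_2, a_3.
a_2 has just one choice, so a_2 = blue.
That leaves a_3 = grey. Remove grey from a_1.
a_1 has just one choice, so a_1 = white.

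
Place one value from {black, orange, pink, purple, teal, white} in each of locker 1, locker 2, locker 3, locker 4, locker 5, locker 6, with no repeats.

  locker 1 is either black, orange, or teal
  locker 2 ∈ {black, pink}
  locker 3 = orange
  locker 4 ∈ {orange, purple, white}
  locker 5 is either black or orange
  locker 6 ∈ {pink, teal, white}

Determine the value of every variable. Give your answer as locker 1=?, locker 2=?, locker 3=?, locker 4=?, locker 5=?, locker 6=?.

locker 3 must be orange (only option left). So locker 1, locker 4, locker 5 can't be orange.
locker 5's domain is down to {black}, so locker 5 = black. Remove black from locker 1, locker 2.
locker 1 has just one choice, so locker 1 = teal. Eliminate teal elsewhere: locker 6.
locker 2 has just one choice, so locker 2 = pink. Remove pink from locker 6.
That leaves locker 6 = white. Remove white from locker 4.
locker 4 has just one choice, so locker 4 = purple.

locker 1=teal, locker 2=pink, locker 3=orange, locker 4=purple, locker 5=black, locker 6=white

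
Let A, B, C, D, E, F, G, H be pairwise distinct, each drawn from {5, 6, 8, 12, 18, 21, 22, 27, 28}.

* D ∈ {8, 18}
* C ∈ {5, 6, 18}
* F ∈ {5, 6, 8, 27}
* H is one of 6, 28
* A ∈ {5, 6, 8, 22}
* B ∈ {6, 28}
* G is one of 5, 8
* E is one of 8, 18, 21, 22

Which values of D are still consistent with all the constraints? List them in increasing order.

The 8 variables together cover exactly {5, 6, 8, 18, 21, 22, 27, 28} — 8 values for 8 variables — and 21 appears only in E's list, so E = 21.
The 7 still-open variables together cover exactly {5, 6, 8, 18, 22, 27, 28} — 7 values for 7 variables — and 22 appears only in A's list, so A = 22.
The 6 still-open variables draw from only 6 values {5, 6, 8, 18, 27, 28}, so each is used; only F can be 27, hence F = 27.
The 2 variables B and H are confined to {6, 28}, which locks those values in; drop them from C.
No further eliminations apply; D can still be any of 8, 18.

8, 18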